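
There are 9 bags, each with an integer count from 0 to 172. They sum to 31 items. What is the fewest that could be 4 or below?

Let j be the number exceeding 4. Then the total is ≥ 5·j + 0·(9 − j) = 0 + 5j.
So 5j ≤ 31 and j ≤ 6; hence at least 9 − 6 = 3 are ≤ 4.
Exactly 3 works: 3 values at 0 and 6 at 5 total 30; raise one of the low values by 1 (still ≤ 4) to hit 31.

3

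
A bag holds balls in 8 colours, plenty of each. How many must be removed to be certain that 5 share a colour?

You could draw 4 of every colour without reaching 5 of any — 32 in all.
One more forces 5 of some colour, so 32 + 1 = 33.

33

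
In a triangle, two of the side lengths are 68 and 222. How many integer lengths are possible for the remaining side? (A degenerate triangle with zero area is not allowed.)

The triangle inequality gives |68 − 222| < c < 68 + 222, i.e. 154 < c < 290.
So c can be any integer from 155 to 289: 135 values.

135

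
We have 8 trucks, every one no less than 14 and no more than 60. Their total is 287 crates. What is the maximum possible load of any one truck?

Maximizing one value means minimizing the remaining 7.
The other 7 contribute at least 7 × 14 = 98, leaving at most 287 − 98 = 189.
But each truck is capped at 60, so the maximum is 60.
Achievable: one at 60 and the other 7 totalling 227, which fits since 7 × 14 ≤ 227 ≤ 7 × 60.

60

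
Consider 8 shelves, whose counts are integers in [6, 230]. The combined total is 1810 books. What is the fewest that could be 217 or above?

Each value short of 217 is at most 216, costing at least 230 − 216 = 14 against the maximum total of 1840.
We can afford to lose at most 1840 − 1810 = 30, so at most ⌊30/14⌋ = 2 fall short, and at least 6 are ≥ 217.
Exactly 6 works: 6 values at 230 and 2 at 216 total 1812; lower one of the high values by 2 (still ≥ 217) to hit 1810.

6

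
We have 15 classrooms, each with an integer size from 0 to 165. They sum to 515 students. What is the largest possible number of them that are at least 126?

If k of the values are ≥ 126, the total is ≥ 126k + 0(15 − k).
Setting 126k + 0(15 − k) ≤ 515 gives 126k ≤ 515, so k ≤ 4.
k = 4 is achieved by 4 values at 126 and 11 at 0, total 504; add 11 to one value (staying below 126) to reach 515.

4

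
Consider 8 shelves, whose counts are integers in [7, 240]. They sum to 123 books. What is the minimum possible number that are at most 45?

7

Each value above 45 is at least 46, contributing at least 46 − 7 = 39 above the floor 7.
The sum exceeds the floor total 56 by 67, so at most ⌊67/39⌋ = 1 exceed 45, and at least 7 are ≤ 45.
Exactly 7 works: 7 values at 7 and 1 at 46 total 95; raise one of the low values by 28 (still ≤ 45) to hit 123.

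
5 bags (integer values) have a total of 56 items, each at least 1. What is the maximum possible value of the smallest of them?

11

If every one of the 5 were at least 12, the total would be at least 5 × 12 = 60 > 56.
Taking 4 copies of 11 and 1 copy of 12 gives exactly 56, so 11 is attained.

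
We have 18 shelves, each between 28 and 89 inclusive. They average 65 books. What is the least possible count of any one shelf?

Minimizing one value means maximizing the remaining 17.
The total is 18 × 65 = 1170.
The other 17 can take up 17 × 89 = 1513 ≥ 1170 − 28, so one shelf can sit at its floor of 28.
Achievable: one at 28 and the other 17 totalling 1142, which fits since 17 × 28 ≤ 1142 ≤ 17 × 89.

28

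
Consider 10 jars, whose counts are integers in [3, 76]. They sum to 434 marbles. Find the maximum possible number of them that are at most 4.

4

Each value at 4 or below falls at least 76 − 4 = 72 short of the ceiling 76.
The ceiling total is 10 × 76 = 760, and we need 434, so at most ⌊(760 − 434)/72⌋ = 4 can be that low.
k = 4 is achieved by 4 values at 4 and 6 at 76, total 472; lower one of the 76's by 38 (still > 4) to reach 434.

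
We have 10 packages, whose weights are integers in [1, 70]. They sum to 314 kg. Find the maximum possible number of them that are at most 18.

7

Suppose k of them are at most 18. Those contribute at most 18 each and the rest at most 70 each.
So the total is at most 18k + 70(10 − k) = 700 − 52k. This must still be ≥ 314, so k ≤ 7.
k = 7 is achieved by 7 values at 18 and 3 at 70, total 336; lower one of the 70's by 22 (still > 18) to reach 314.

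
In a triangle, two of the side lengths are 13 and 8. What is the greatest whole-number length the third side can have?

The third side must be less than 13 + 8 = 21.
The largest integer below 21 is 20.

20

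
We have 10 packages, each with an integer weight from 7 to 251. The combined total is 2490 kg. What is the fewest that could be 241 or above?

9

If only k of them are at least 241, the other 10 − k are at most 240, so the total is at most k·251 + (10 − k)·240.
This must reach 2490, so k·251 + (10 − k)·240 ≥ 2490, giving k ≥ 9.
Exactly 9 works: 9 values at 251 and 1 at 240 total 2499; lower one of the high values by 9 (still ≥ 241) to hit 2490.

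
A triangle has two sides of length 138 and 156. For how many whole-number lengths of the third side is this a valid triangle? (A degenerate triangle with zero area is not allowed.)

The triangle inequality gives |138 − 156| < c < 138 + 156, i.e. 18 < c < 294.
So c can be any integer from 19 to 293: 275 values.

275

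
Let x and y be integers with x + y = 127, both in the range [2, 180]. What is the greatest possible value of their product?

For a fixed sum, the product xy is largest when x and y are as close as possible.
Taking x = 63 and y = 64 (both in [2, 180]) gives xy = 4032.

4032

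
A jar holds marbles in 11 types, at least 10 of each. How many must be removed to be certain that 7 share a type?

67

You could draw 6 of every type without reaching 7 of any — 66 in all.
One more forces 7 of some type, so 66 + 1 = 67.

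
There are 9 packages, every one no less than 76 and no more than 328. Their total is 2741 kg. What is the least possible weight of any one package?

117

Minimizing one value means maximizing the remaining 8.
The other 8 contribute at most 8 × 328 = 2624, leaving at least 2741 − 2624 = 117.
Since 117 ≥ 76, this is achievable: one at 117 and 8 at 328.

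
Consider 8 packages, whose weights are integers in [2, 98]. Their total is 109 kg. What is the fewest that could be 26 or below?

5

Let j be the number exceeding 26. Then the total is ≥ 27·j + 2·(8 − j) = 16 + 25j.
So 25j ≤ 93 and j ≤ 3; hence at least 8 − 3 = 5 are ≤ 26.
Exactly 5 works: 5 values at 2 and 3 at 27 total 91; raise one of the low values by 18 (still ≤ 26) to hit 109.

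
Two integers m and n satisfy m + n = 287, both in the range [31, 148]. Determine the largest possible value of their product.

20592

With m + n fixed, mn peaks when the two are closest together.
Taking m = 143 and n = 144 (both in [31, 148]) gives mn = 20592.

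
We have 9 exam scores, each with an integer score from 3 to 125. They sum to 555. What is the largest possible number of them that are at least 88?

With k values at 88 or above and the rest at least 3, the sum is at least 27 + 85k.
Since the sum is 555, we need 85k ≤ 528, i.e. k ≤ 6.
k = 6 is achieved by 6 values at 88 and 3 at 3, total 537; add 18 to one value (staying below 88) to reach 555.

6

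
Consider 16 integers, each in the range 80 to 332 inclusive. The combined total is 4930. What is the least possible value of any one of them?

80

To make one integer as small as possible, make the other 15 as large as possible.
The other 15 can take up 15 × 332 = 4980 ≥ 4930 − 80, so one integer can sit at its floor of 80.
Achievable: one at 80 and the other 15 totalling 4850, which fits since 15 × 80 ≤ 4850 ≤ 15 × 332.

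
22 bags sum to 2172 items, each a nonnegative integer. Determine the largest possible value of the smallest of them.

98

If every one of the 22 were at least 99, the total would be at least 22 × 99 = 2178 > 2172.
Equality holds with 6 values of 98 and 16 values of 99.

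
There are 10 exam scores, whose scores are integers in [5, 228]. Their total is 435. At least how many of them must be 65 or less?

4

Let j be the number exceeding 65. Then the total is ≥ 66·j + 5·(10 − j) = 50 + 61j.
So 61j ≤ 385 and j ≤ 6; hence at least 10 − 6 = 4 are ≤ 65.
Exactly 4 works: 4 values at 5 and 6 at 66 total 416; raise one of the low values by 19 (still ≤ 65) to hit 435.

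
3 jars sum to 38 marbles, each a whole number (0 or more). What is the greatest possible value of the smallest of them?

The 3 values sum to 38, so their minimum is at most ⌊38/3⌋ = 12.
Taking 1 copy of 12 and 2 copies of 13 gives exactly 38, so 12 is attained.

12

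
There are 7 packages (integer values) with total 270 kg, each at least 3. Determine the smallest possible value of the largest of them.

39

The average is 270/7 > 38, so not all 7 can be 38 or less; the largest is ≥ 39.
Taking 3 copies of 38 and 4 copies of 39 gives exactly 270, so 39 is attained.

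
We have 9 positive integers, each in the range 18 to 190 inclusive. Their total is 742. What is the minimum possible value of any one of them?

To make one integer as small as possible, make the other 8 as large as possible.
The other 8 can take up 8 × 190 = 1520 ≥ 742 − 18, so one integer can sit at its floor of 18.
Achievable: one at 18 and the other 8 totalling 724, which fits since 8 × 18 ≤ 724 ≤ 8 × 190.

18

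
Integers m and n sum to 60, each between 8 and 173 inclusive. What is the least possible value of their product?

mn = m(60 − m) is concave in m, so over [8, 52] it is minimized at an endpoint.
At the endpoint m = 8, n = 60 − 8 = 52, so mn = 8 × 52 = 416.

416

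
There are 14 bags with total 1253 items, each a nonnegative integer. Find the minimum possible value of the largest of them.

The 14 values sum to 1253, so their maximum is at least ⌈1253/14⌉ = 90.
Achievable: 7 of them at 90 and 7 at 89 total 1253.

90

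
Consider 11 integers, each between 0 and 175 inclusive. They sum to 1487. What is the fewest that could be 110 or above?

Each value short of 110 is at most 109, costing at least 175 − 109 = 66 against the maximum total of 1925.
We can afford to lose at most 1925 − 1487 = 438, so at most ⌊438/66⌋ = 6 fall short, and at least 5 are ≥ 110.
Exactly 5 works: 5 values at 175 and 6 at 109 total 1529; lower one of the high values by 42 (still ≥ 110) to hit 1487.

5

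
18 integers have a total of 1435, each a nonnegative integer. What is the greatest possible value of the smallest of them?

79

If every one of the 18 were at least 80, the total would be at least 18 × 80 = 1440 > 1435.
Equality holds with 5 values of 79 and 13 values of 80.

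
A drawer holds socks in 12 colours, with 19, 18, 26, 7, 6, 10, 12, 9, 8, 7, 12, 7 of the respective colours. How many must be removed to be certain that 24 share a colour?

139

In the worst case you take as many as possible of each colour without reaching 24: 19 + 18 + 23 + 7 + 6 + 10 + 12 + 9 + 8 + 7 + 12 + 7 = 138.
The next one must give 24 of some colour, so 138 + 1 = 139.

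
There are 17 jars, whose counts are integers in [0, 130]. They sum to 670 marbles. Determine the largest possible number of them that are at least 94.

If k of the values are ≥ 94, the total is ≥ 94k + 0(17 − k).
Setting 94k + 0(17 − k) ≤ 670 gives 94k ≤ 670, so k ≤ 7.
k = 7 is achieved by 7 values at 94 and 10 at 0, total 658; add 12 to one value (staying below 94) to reach 670.

7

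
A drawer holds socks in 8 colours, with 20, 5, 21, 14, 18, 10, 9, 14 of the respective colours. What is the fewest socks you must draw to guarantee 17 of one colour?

101

In the worst case you take as many as possible of each colour without reaching 17: 16 + 5 + 16 + 14 + 16 + 10 + 9 + 14 = 100.
The next one must give 17 of some colour, so 100 + 1 = 101.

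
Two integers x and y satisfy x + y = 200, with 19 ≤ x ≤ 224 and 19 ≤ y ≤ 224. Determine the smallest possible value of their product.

3439

xy = x(200 − x) is concave in x, so over [19, 181] it is minimized at an endpoint.
The extreme feasible split is x = 19, y = 181, giving xy = 3439.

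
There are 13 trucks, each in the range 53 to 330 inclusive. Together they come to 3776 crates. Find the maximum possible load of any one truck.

330

To make one truck as large as possible, make the other 12 as small as possible.
The other 12 contribute at least 12 × 53 = 636, leaving at most 3776 − 636 = 3140.
But each truck is capped at 330, so the maximum is 330.
Achievable: one at 330 and the other 12 totalling 3446, which fits since 12 × 53 ≤ 3446 ≤ 12 × 330.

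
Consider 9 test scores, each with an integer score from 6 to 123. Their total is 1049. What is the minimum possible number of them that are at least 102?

7

If only k of them are at least 102, the other 9 − k are at most 101, so the total is at most k·123 + (9 − k)·101.
This must reach 1049, so k·123 + (9 − k)·101 ≥ 1049, giving k ≥ 7.
Exactly 7 works: 7 values at 123 and 2 at 101 total 1063; lower one of the high values by 14 (still ≥ 102) to hit 1049.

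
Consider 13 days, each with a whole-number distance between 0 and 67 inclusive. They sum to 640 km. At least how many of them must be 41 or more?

5

If only k of them are at least 41, the other 13 − k are at most 40, so the total is at most k·67 + (13 − k)·40.
This must reach 640, so k·67 + (13 − k)·40 ≥ 640, giving k ≥ 5.
Exactly 5 works: 5 values at 67 and 8 at 40 total 655; lower one of the high values by 15 (still ≥ 41) to hit 640.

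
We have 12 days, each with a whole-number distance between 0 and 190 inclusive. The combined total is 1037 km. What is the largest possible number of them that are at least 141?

7

If k of the values are ≥ 141, the total is ≥ 141k + 0(12 − k).
Setting 141k + 0(12 − k) ≤ 1037 gives 141k ≤ 1037, so k ≤ 7.
k = 7 is achieved by 7 values at 141 and 5 at 0, total 987; add 50 to one value (staying below 141) to reach 1037.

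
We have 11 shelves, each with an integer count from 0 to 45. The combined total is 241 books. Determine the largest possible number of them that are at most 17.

Each value at 17 or below falls at least 45 − 17 = 28 short of the ceiling 45.
The ceiling total is 11 × 45 = 495, and we need 241, so at most ⌊(495 − 241)/28⌋ = 9 can be that low.
k = 9 is achieved by 9 values at 17 and 2 at 45, total 243; lower one of the 45's by 2 (still > 17) to reach 241.

9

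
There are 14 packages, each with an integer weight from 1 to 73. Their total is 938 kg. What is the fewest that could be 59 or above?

9

Suppose at most 14 − j of them reach 59; then j values are ≤ 58 and the rest ≤ 73.
The total is then ≤ 58·j + 73·(14 − j) = 1022 − 15j. For this to be ≥ 938 we need j ≤ 5, so at least 14 − 5 = 9 must reach 59.
Exactly 9 works: 9 values at 73 and 5 at 58 total 947; lower one of the high values by 9 (still ≥ 59) to hit 938.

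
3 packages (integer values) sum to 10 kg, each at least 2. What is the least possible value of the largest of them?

4

The 3 values sum to 10, so their maximum is at least ⌈10/3⌉ = 4.
Achievable: 1 of them at 4 and 2 at 3 total 10.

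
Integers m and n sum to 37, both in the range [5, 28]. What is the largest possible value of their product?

342

mn = m(37 − m) is maximized when m is as near 37/2 as the bounds allow.
Taking m = 18 and n = 19 (both in [5, 28]) gives mn = 342.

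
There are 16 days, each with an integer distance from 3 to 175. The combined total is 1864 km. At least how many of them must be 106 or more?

Suppose at most 16 − j of them reach 106; then j values are ≤ 105 and the rest ≤ 175.
The total is then ≤ 105·j + 175·(16 − j) = 2800 − 70j. For this to be ≥ 1864 we need j ≤ 13, so at least 16 − 13 = 3 must reach 106.
Exactly 3 works: 3 values at 175 and 13 at 105 total 1890; lower one of the high values by 26 (still ≥ 106) to hit 1864.

3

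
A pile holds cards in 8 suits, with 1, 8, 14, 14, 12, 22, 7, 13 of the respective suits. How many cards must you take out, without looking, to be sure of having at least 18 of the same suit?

87

In the worst case you take as many as possible of each suit without reaching 18: 1 + 8 + 14 + 14 + 12 + 17 + 7 + 13 = 86.
The next one must give 18 of some suit, so 86 + 1 = 87.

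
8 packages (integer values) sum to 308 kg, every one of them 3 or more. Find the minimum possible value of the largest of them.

The average is 308/8 > 38, so not all 8 can be 38 or less; the largest is ≥ 39.
Achievable: 4 of them at 39 and 4 at 38 total 308.

39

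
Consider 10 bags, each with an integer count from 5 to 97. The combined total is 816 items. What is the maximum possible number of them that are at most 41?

Each value at 41 or below falls at least 97 − 41 = 56 short of the ceiling 97.
The ceiling total is 10 × 97 = 970, and we need 816, so at most ⌊(970 − 816)/56⌋ = 2 can be that low.
k = 2 is achieved by 2 values at 41 and 8 at 97, total 858; lower one of the 97's by 42 (still > 41) to reach 816.

2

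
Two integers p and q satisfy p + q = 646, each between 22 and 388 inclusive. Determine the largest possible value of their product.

104329

With p + q fixed, pq peaks when the two are closest together.
Taking p = 323 and q = 323 (both in [22, 388]) gives pq = 104329.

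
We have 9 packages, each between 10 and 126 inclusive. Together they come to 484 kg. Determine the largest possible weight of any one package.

Maximizing one value means minimizing the remaining 8.
The other 8 contribute at least 8 × 10 = 80, leaving at most 484 − 80 = 404.
But each package is capped at 126, so the maximum is 126.
Achievable: one at 126 and the other 8 totalling 358, which fits since 8 × 10 ≤ 358 ≤ 8 × 126.

126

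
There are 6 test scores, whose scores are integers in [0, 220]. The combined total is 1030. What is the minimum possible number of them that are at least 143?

Each value short of 143 is at most 142, costing at least 220 − 142 = 78 against the maximum total of 1320.
We can afford to lose at most 1320 − 1030 = 290, so at most ⌊290/78⌋ = 3 fall short, and at least 3 are ≥ 143.
Exactly 3 works: 3 values at 220 and 3 at 142 total 1086; lower one of the high values by 56 (still ≥ 143) to hit 1030.

3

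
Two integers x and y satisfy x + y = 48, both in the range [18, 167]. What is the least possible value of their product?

540

For a fixed sum, xy is smallest when x and y are as far apart as possible.
At the endpoint x = 18, y = 48 − 18 = 30, so xy = 18 × 30 = 540.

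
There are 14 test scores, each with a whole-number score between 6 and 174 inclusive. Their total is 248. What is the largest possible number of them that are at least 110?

If k of the values are ≥ 110, the total is ≥ 110k + 6(14 − k).
Setting 110k + 6(14 − k) ≤ 248 gives 104k ≤ 164, so k ≤ 1.
k = 1 is achieved by 1 value at 110 and 13 at 6, total 188; add 60 to one value (staying below 110) to reach 248.

1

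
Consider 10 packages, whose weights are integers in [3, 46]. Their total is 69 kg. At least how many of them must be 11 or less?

6

Each value above 11 is at least 12, contributing at least 12 − 3 = 9 above the floor 3.
The sum exceeds the floor total 30 by 39, so at most ⌊39/9⌋ = 4 exceed 11, and at least 6 are ≤ 11.
Exactly 6 works: 6 values at 3 and 4 at 12 total 66; raise one of the low values by 3 (still ≤ 11) to hit 69.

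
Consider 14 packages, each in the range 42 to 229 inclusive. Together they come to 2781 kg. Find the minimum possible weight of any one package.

42

Minimizing one value means maximizing the remaining 13.
The other 13 can take up 13 × 229 = 2977 ≥ 2781 − 42, so one package can sit at its floor of 42.
Achievable: one at 42 and the other 13 totalling 2739, which fits since 13 × 42 ≤ 2739 ≤ 13 × 229.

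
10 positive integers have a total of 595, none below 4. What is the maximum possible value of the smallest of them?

59

The average is 595/10 < 60, so some value is ≤ 59.
Equality holds with 5 values of 59 and 5 values of 60.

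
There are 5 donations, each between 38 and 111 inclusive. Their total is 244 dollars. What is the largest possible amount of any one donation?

92

To make one donation as large as possible, make the other 4 as small as possible.
The other 4 contribute at least 4 × 38 = 152, leaving at most 244 − 152 = 92.
Since 92 ≤ 111, this is achievable: one at 92 and 4 at 38.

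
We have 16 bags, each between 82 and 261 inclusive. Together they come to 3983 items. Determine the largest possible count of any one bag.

261

Maximizing one value means minimizing the remaining 15.
The other 15 contribute at least 15 × 82 = 1230, leaving at most 3983 − 1230 = 2753.
But each bag is capped at 261, so the maximum is 261.
Achievable: one at 261 and the other 15 totalling 3722, which fits since 15 × 82 ≤ 3722 ≤ 15 × 261.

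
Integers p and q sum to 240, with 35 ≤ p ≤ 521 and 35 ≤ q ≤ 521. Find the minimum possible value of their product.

7175

pq = p(240 − p) is concave in p, so over [35, 205] it is minimized at an endpoint.
At the endpoint p = 35, q = 240 − 35 = 205, so pq = 35 × 205 = 7175.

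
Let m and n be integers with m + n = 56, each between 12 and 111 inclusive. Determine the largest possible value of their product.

784

With m + n fixed, mn peaks when the two are closest together.
Taking m = 28 and n = 28 (both in [12, 111]) gives mn = 784.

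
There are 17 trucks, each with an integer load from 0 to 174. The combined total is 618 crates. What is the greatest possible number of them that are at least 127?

If k of the values are ≥ 127, the total is ≥ 127k + 0(17 − k).
Setting 127k + 0(17 − k) ≤ 618 gives 127k ≤ 618, so k ≤ 4.
k = 4 is achieved by 4 values at 127 and 13 at 0, total 508; add 110 to one value (staying below 127) to reach 618.

4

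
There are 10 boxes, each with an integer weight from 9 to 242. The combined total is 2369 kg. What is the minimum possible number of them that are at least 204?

Each value short of 204 is at most 203, costing at least 242 − 203 = 39 against the maximum total of 2420.
We can afford to lose at most 2420 − 2369 = 51, so at most ⌊51/39⌋ = 1 fall short, and at least 9 are ≥ 204.
Exactly 9 works: 9 values at 242 and 1 at 203 total 2381; lower one of the high values by 12 (still ≥ 204) to hit 2369.

9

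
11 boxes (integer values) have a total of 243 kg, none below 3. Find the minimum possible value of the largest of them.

23

Some value must be at least ⌈243/11⌉ = 23, since 11 × 22 = 242 < 243.
Taking 10 copies of 22 and 1 copy of 23 gives exactly 243, so 23 is attained.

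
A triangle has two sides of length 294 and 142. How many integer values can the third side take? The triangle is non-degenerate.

283

The triangle inequality gives |294 − 142| < c < 294 + 142, i.e. 152 < c < 436.
So c can be any integer from 153 to 435: 283 values.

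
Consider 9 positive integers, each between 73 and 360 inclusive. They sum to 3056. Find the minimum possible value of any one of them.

176

Minimizing one value means maximizing the remaining 8.
The other 8 contribute at most 8 × 360 = 2880, leaving at least 3056 − 2880 = 176.
Since 176 ≥ 73, this is achievable: one at 176 and 8 at 360.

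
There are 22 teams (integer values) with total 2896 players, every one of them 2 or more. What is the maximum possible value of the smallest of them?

131

The 22 values sum to 2896, so their minimum is at most ⌊2896/22⌋ = 131.
Equality holds with 8 values of 131 and 14 values of 132.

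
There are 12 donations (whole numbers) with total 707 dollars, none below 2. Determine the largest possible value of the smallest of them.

If every one of the 12 were at least 59, the total would be at least 12 × 59 = 708 > 707.
Taking 1 copy of 58 and 11 copies of 59 gives exactly 707, so 58 is attained.

58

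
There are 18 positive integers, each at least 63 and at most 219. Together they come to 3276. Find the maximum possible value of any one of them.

Maximizing one value means minimizing the remaining 17.
The other 17 contribute at least 17 × 63 = 1071, leaving at most 3276 − 1071 = 2205.
But each integer is capped at 219, so the maximum is 219.
Achievable: one at 219 and the other 17 totalling 3057, which fits since 17 × 63 ≤ 3057 ≤ 17 × 219.

219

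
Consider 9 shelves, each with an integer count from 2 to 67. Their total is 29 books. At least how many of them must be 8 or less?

Let j be the number exceeding 8. Then the total is ≥ 9·j + 2·(9 − j) = 18 + 7j.
So 7j ≤ 11 and j ≤ 1; hence at least 9 − 1 = 8 are ≤ 8.
Exactly 8 works: 8 values at 2 and 1 at 9 total 25; raise one of the low values by 4 (still ≤ 8) to hit 29.

8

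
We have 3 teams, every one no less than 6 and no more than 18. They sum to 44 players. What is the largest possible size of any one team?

18

To make one team as large as possible, make the other 2 as small as possible.
The other 2 contribute at least 2 × 6 = 12, leaving at most 44 − 12 = 32.
But each team is capped at 18, so the maximum is 18.
Achievable: one at 18 and the other 2 totalling 26, which fits since 2 × 6 ≤ 26 ≤ 2 × 18.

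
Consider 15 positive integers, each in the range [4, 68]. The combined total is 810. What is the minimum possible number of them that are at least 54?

Each value short of 54 is at most 53, costing at least 68 − 53 = 15 against the maximum total of 1020.
We can afford to lose at most 1020 − 810 = 210, so at most ⌊210/15⌋ = 14 fall short, and at least 1 are ≥ 54.
Exactly 1 works: 1 value at 68 and 14 at 53 total 810.

1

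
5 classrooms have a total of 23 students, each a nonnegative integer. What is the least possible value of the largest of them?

5

The 5 values sum to 23, so their maximum is at least ⌈23/5⌉ = 5.
Taking 2 copies of 4 and 3 copies of 5 gives exactly 23, so 5 is attained.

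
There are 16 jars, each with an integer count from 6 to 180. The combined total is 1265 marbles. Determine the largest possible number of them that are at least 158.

If k of the values are ≥ 158, the total is ≥ 158k + 6(16 − k).
Setting 158k + 6(16 − k) ≤ 1265 gives 152k ≤ 1169, so k ≤ 7.
k = 7 is achieved by 7 values at 158 and 9 at 6, total 1160; add 105 to one value (staying below 158) to reach 1265.

7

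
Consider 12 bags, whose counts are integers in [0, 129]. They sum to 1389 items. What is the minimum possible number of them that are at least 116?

Suppose at most 12 − j of them reach 116; then j values are ≤ 115 and the rest ≤ 129.
The total is then ≤ 115·j + 129·(12 − j) = 1548 − 14j. For this to be ≥ 1389 we need j ≤ 11, so at least 12 − 11 = 1 must reach 116.
Exactly 1 works: 1 value at 129 and 11 at 115 total 1394; lower one of the high values by 5 (still ≥ 116) to hit 1389.

1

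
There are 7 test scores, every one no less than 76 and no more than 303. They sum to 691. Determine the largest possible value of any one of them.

235

Maximizing one value means minimizing the remaining 6.
The other 6 contribute at least 6 × 76 = 456, leaving at most 691 − 456 = 235.
Since 235 ≤ 303, this is achievable: one at 235 and 6 at 76.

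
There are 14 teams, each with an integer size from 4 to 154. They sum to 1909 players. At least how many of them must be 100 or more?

10

If only k of them are at least 100, the other 14 − k are at most 99, so the total is at most k·154 + (14 − k)·99.
This must reach 1909, so k·154 + (14 − k)·99 ≥ 1909, giving k ≥ 10.
Exactly 10 works: 10 values at 154 and 4 at 99 total 1936; lower one of the high values by 27 (still ≥ 100) to hit 1909.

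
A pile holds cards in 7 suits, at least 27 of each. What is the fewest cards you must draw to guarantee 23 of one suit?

155

In the worst case you draw 22 of each of the 7 suits: 7 × 22 = 154.
One more forces 23 of some suit, so 154 + 1 = 155.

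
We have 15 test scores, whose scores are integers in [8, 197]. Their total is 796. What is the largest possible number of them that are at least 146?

4

If k of the values are ≥ 146, the total is ≥ 146k + 8(15 − k).
Setting 146k + 8(15 − k) ≤ 796 gives 138k ≤ 676, so k ≤ 4.
k = 4 is achieved by 4 values at 146 and 11 at 8, total 672; add 124 to one value (staying below 146) to reach 796.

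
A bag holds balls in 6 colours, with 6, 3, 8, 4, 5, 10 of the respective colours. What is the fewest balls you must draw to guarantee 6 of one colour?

In the worst case you take as many as possible of each colour without reaching 6: 5 + 3 + 5 + 4 + 5 + 5 = 27.
The next one must give 6 of some colour, so 27 + 1 = 28.

28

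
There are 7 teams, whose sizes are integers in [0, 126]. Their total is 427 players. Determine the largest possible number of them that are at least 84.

5

Suppose k of them are at least 84. Those contribute at least 84 each and the other 7 − k at least 0 each.
So the total is at least 84k + 0(7 − k) = 0 + 84k. This must be ≤ 427, giving k ≤ 5.
k = 5 is achieved by 5 values at 84 and 2 at 0, total 420; add 7 to one value (staying below 84) to reach 427.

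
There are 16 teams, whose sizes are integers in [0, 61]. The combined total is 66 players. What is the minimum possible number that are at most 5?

Each value above 5 is at least 6, contributing at least 6 − 0 = 6 above the floor 0.
The sum exceeds the floor total 0 by 66, so at most ⌊66/6⌋ = 11 exceed 5, and at least 5 are ≤ 5.
Exactly 5 works: 5 values at 0 and 11 at 6 total 66.

5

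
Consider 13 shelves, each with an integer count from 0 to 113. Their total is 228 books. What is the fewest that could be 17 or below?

1

Let j be the number exceeding 17. Then the total is ≥ 18·j + 0·(13 − j) = 0 + 18j.
So 18j ≤ 228 and j ≤ 12; hence at least 13 − 12 = 1 are ≤ 17.
Exactly 1 works: 1 value at 0 and 12 at 18 total 216; raise one of the low values by 12 (still ≤ 17) to hit 228.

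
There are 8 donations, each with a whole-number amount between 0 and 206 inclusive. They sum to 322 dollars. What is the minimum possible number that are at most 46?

Let j be the number exceeding 46. Then the total is ≥ 47·j + 0·(8 − j) = 0 + 47j.
So 47j ≤ 322 and j ≤ 6; hence at least 8 − 6 = 2 are ≤ 46.
Exactly 2 works: 2 values at 0 and 6 at 47 total 282; raise one of the low values by 40 (still ≤ 46) to hit 322.

2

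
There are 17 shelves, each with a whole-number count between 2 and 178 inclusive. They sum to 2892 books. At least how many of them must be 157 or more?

Suppose at most 17 − j of them reach 157; then j values are ≤ 156 and the rest ≤ 178.
The total is then ≤ 156·j + 178·(17 − j) = 3026 − 22j. For this to be ≥ 2892 we need j ≤ 6, so at least 17 − 6 = 11 must reach 157.
Exactly 11 works: 11 values at 178 and 6 at 156 total 2894; lower one of the high values by 2 (still ≥ 157) to hit 2892.

11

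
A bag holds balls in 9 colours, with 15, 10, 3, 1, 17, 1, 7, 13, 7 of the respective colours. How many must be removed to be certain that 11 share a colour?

60

In the worst case you take as many as possible of each colour without reaching 11: 10 + 10 + 3 + 1 + 10 + 1 + 7 + 10 + 7 = 59.
The next one must give 11 of some colour, so 59 + 1 = 60.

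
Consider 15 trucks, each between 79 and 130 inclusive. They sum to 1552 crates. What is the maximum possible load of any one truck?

130

To make one truck as large as possible, make the other 14 as small as possible.
The other 14 contribute at least 14 × 79 = 1106, leaving at most 1552 − 1106 = 446.
But each truck is capped at 130, so the maximum is 130.
Achievable: one at 130 and the other 14 totalling 1422, which fits since 14 × 79 ≤ 1422 ≤ 14 × 130.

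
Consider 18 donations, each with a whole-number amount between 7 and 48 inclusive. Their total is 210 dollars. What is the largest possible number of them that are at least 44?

2

Suppose k of them are at least 44. Those contribute at least 44 each and the other 18 − k at least 7 each.
So the total is at least 44k + 7(18 − k) = 126 + 37k. This must be ≤ 210, giving k ≤ 2.
k = 2 is achieved by 2 values at 44 and 16 at 7, total 200; add 10 to one value (staying below 44) to reach 210.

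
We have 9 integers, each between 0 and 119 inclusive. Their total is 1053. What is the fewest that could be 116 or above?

5

If only k of them are at least 116, the other 9 − k are at most 115, so the total is at most k·119 + (9 − k)·115.
This must reach 1053, so k·119 + (9 − k)·115 ≥ 1053, giving k ≥ 5.
Exactly 5 works: 5 values at 119 and 4 at 115 total 1055; lower one of the high values by 2 (still ≥ 116) to hit 1053.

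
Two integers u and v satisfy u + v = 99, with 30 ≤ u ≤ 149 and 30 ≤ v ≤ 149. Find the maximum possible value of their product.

2450

With u + v fixed, uv peaks when the two are closest together.
Taking u = 49 and v = 50 (both in [30, 149]) gives uv = 2450.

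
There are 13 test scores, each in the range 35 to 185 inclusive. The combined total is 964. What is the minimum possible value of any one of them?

35

Minimizing one value means maximizing the remaining 12.
The other 12 can take up 12 × 185 = 2220 ≥ 964 − 35, so one score can sit at its floor of 35.
Achievable: one at 35 and the other 12 totalling 929, which fits since 12 × 35 ≤ 929 ≤ 12 × 185.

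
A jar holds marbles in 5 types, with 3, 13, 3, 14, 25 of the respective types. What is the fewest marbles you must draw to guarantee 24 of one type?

In the worst case you take as many as possible of each type without reaching 24: 3 + 13 + 3 + 14 + 23 = 56.
The next one must give 24 of some type, so 56 + 1 = 57.

57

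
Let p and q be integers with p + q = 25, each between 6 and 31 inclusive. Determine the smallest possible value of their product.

114

Since p + q is fixed, pushing one of them to its bound minimizes the product.
The extreme feasible split is p = 6, q = 19, giving pq = 114.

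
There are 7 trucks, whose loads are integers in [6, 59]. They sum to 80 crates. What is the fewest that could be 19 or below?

5

Let j be the number exceeding 19. Then the total is ≥ 20·j + 6·(7 − j) = 42 + 14j.
So 14j ≤ 38 and j ≤ 2; hence at least 7 − 2 = 5 are ≤ 19.
Exactly 5 works: 5 values at 6 and 2 at 20 total 70; raise one of the low values by 10 (still ≤ 19) to hit 80.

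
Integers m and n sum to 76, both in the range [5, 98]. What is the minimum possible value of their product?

mn = m(76 − m) is concave in m, so over [5, 71] it is minimized at an endpoint.
At the endpoint m = 5, n = 76 − 5 = 71, so mn = 5 × 71 = 355.

355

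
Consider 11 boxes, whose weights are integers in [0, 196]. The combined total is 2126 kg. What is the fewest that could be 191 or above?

6

Suppose at most 11 − j of them reach 191; then j values are ≤ 190 and the rest ≤ 196.
The total is then ≤ 190·j + 196·(11 − j) = 2156 − 6j. For this to be ≥ 2126 we need j ≤ 5, so at least 11 − 5 = 6 must reach 191.
Exactly 6 works: 6 values at 196 and 5 at 190 total 2126.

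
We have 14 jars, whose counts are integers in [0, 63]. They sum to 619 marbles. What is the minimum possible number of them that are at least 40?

4

Suppose at most 14 − j of them reach 40; then j values are ≤ 39 and the rest ≤ 63.
The total is then ≤ 39·j + 63·(14 − j) = 882 − 24j. For this to be ≥ 619 we need j ≤ 10, so at least 14 − 10 = 4 must reach 40.
Exactly 4 works: 4 values at 63 and 10 at 39 total 642; lower one of the high values by 23 (still ≥ 40) to hit 619.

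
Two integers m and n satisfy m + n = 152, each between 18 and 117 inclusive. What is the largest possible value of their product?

5776

For a fixed sum, the product mn is largest when m and n are as close as possible.
Taking m = 76 and n = 76 (both in [18, 117]) gives mn = 5776.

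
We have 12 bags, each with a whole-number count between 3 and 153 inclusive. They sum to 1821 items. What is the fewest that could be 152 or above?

Each value short of 152 is at most 151, costing at least 153 − 151 = 2 against the maximum total of 1836.
We can afford to lose at most 1836 − 1821 = 15, so at most ⌊15/2⌋ = 7 fall short, and at least 5 are ≥ 152.
Exactly 5 works: 5 values at 153 and 7 at 151 total 1822; lower one of the high values by 1 (still ≥ 152) to hit 1821.

5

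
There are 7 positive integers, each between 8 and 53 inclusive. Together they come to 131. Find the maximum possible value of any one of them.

53

Maximizing one value means minimizing the remaining 6.
The other 6 contribute at least 6 × 8 = 48, leaving at most 131 − 48 = 83.
But each integer is capped at 53, so the maximum is 53.
Achievable: one at 53 and the other 6 totalling 78, which fits since 6 × 8 ≤ 78 ≤ 6 × 53.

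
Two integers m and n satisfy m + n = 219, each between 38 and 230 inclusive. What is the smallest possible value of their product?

For a fixed sum, mn is smallest when m and n are as far apart as possible.
The extreme feasible split is m = 38, n = 181, giving mn = 6878.

6878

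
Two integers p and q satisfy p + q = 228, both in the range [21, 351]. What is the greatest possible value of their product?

12996

With p + q fixed, pq peaks when the two are closest together.
Taking p = 114 and q = 114 (both in [21, 351]) gives pq = 12996.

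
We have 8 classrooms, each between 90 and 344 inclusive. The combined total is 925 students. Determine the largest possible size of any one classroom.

295

To make one classroom as large as possible, make the other 7 as small as possible.
The other 7 contribute at least 7 × 90 = 630, leaving at most 925 − 630 = 295.
Since 295 ≤ 344, this is achievable: one at 295 and 7 at 90.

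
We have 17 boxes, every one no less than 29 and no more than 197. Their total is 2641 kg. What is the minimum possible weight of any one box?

29

Minimizing one value means maximizing the remaining 16.
The other 16 can take up 16 × 197 = 3152 ≥ 2641 − 29, so one box can sit at its floor of 29.
Achievable: one at 29 and the other 16 totalling 2612, which fits since 16 × 29 ≤ 2612 ≤ 16 × 197.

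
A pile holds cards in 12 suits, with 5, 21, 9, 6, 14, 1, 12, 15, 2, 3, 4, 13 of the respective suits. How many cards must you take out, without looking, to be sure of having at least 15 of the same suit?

In the worst case you take as many as possible of each suit without reaching 15: 5 + 14 + 9 + 6 + 14 + 1 + 12 + 14 + 2 + 3 + 4 + 13 = 97.
The next one must give 15 of some suit, so 97 + 1 = 98.

98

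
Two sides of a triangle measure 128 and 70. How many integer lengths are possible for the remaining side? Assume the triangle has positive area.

The triangle inequality gives |128 − 70| < c < 128 + 70, i.e. 58 < c < 198.
So c can be any integer from 59 to 197: 139 values.

139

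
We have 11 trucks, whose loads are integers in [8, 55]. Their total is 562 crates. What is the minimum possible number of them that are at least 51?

3

Suppose at most 11 − j of them reach 51; then j values are ≤ 50 and the rest ≤ 55.
The total is then ≤ 50·j + 55·(11 − j) = 605 − 5j. For this to be ≥ 562 we need j ≤ 8, so at least 11 − 8 = 3 must reach 51.
Exactly 3 works: 3 values at 55 and 8 at 50 total 565; lower one of the high values by 3 (still ≥ 51) to hit 562.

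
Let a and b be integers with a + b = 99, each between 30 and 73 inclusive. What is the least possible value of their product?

2070

For a fixed sum, ab is smallest when a and b are as far apart as possible.
At the endpoint a = 30, b = 99 − 30 = 69, so ab = 30 × 69 = 2070.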